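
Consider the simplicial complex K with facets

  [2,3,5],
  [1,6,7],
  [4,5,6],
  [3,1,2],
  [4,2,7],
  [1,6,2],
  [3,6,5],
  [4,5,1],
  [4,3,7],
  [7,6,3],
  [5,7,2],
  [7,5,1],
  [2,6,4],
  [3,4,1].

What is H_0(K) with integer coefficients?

H_0 ≅ Z.

Fix the vertex order 1 < 2 < 3 < 4 < 5 < 6 < 7 and write every simplex with vertices in increasing order. Then dim K = 2 and the simplices of K are:

  0-simplices (7): [1], [2], [3], [4], [5], [6], [7]
  1-simplices (21): [1,2], [1,3], [1,4], [1,5], [1,6], [1,7], [2,3], [2,4], [2,5], [2,6], [2,7], [3,4], [3,5], [3,6], [3,7], [4,5], [4,6], [4,7], [5,6], [5,7], [6,7]
  2-simplices (14): [1,2,3], [1,2,6], [1,3,4], [1,4,5], [1,5,7], [1,6,7], [2,3,5], [2,4,6], [2,4,7], [2,5,7], [3,4,7], [3,5,6], [3,6,7], [4,5,6]

so the chain groups are C_0 ≅ Z^7, C_1 ≅ Z^21, C_2 ≅ Z^14.

Boundary ∂_1: C_1 → C_0 is given by ∂[p,q] = [q] − [p]. For instance
  ∂[2,4] = [4] − [2].
As a 7×21 matrix over Z this has rank 6, with invariant factors (1,1,1,1,1,1).

∂_2: C_2 → C_1 maps a triangle to the signed sum of its edges. For instance
  ∂[2,4,7] = [4,7] − [2,7] + [2,4],
  ∂[1,5,7] = [5,7] − [1,7] + [1,5].
As a 21×14 matrix over Z this has rank 13, with invariant factors (1,1,1,1,1,1,1,1,1,1,1,1,1).

From H_k ≅ ker(∂_k) / im(∂_{k+1}) we obtain:

  H_0: rank C_0 − rank ∂_1 = 7 − 6 = 1, and the invariant factors of ∂_1 are all 1, so H_0 ≅ Z.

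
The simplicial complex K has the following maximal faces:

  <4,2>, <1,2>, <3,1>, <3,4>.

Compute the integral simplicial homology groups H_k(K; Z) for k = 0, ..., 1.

Take the total order 1 < 2 < 3 < 4 on the vertex set. Then K (dimension 1) consists of the simplices:

  0-simplices (4): [1], [2], [3], [4]
  1-simplices (4): [1,2], [1,3], [2,4], [3,4]

so the chain groups are C_0 ≅ Z^4, C_1 ≅ Z^4.

∂_1: C_1 → C_0 is given by ∂[p,q] = [q] − [p]. For instance
  ∂[1,2] = [2] − [1].
As a 4×4 matrix over Z this has rank 3, with invariant factors (1,1,1).

Reading off H_k = ker ∂_k / im ∂_{k+1}:

  H_0: rank C_0 − rank ∂_1 = 4 − 3 = 1, and the invariant factors of ∂_1 are all 1, so H_0 = Z.
  H_1: rank ker ∂_1 − rank ∂_2 = (4 − 3) − 0 = 1, and there is no ∂_2, so H_1 = Z.

(K is a triangulation of the circle S^1.)

H_0 = Z,  H_1 = Z.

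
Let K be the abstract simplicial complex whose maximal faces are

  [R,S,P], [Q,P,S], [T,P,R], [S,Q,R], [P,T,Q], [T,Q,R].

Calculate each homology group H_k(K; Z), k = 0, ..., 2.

We work with the vertex ordering P < Q < R < S < T. The simplices of K, each written with vertices in increasing order, are:

  0-simplices (5): P, Q, R, S, T
  1-simplices (9): PQ, PR, PS, PT, QR, QS, QT, RS, RT
  2-simplices (6): PQS, PQT, PRS, PRT, QRS, QRT

Hence C_0 ≅ Z^5, C_1 ≅ Z^9, C_2 ≅ Z^6.

The boundary map ∂_1: C_1 → C_0 maps an edge to its endpoints' difference, ∂[p,q] = q − p.
The 5×9 boundary matrix has rank 4 and Smith normal form diag(1,1,1,1).

The boundary map ∂_2: C_2 → C_1 maps a triangle to the signed sum of its edges. For instance
  ∂PQT = QT − PT + PQ,
  ∂QRS = RS − QS + QR.
This gives a 9×6 integer matrix of rank 5; reducing to Smith normal form yields diagonal entries (1,1,1,1,1).

Reading off H_k = ker ∂_k / im ∂_{k+1}:

  H_0: rank C_0 − rank ∂_1 = 5 − 4 = 1, and the invariant factors of ∂_1 are all 1, so H_0 = Z.
  H_1: rank ker ∂_1 − rank ∂_2 = (9 − 4) − 5 = 0, and the invariant factors of ∂_2 are all 1, so H_1 = 0.
  H_2: rank ker ∂_2 − rank ∂_3 = (6 − 5) − 0 = 1, and there is no ∂_3, so H_2 = Z.

(K is a triangulation of the 2-sphere S^2.)

H_0 = Z,  H_1 = 0,  H_2 = Z.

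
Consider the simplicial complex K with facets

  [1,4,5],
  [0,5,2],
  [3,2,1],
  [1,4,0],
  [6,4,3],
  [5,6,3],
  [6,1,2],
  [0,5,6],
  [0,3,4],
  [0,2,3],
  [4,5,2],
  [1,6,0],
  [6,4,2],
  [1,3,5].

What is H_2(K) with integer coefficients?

Take the total order 0 < 1 < 2 < 3 < 4 < 5 < 6 on the vertex set. Then K (dimension 2) consists of the simplices:

  0-simplices (7): [0], [1], [2], [3], [4], [5], [6]
  1-simplices (21): [0,1], [0,2], [0,3], [0,4], [0,5], [0,6], [1,2], [1,3], [1,4], [1,5], [1,6], [2,3], [2,4], [2,5], [2,6], [3,4], [3,5], [3,6], [4,5], [4,6], [5,6]
  2-simplices (14): [0,1,4], [0,1,6], [0,2,3], [0,2,5], [0,3,4], [0,5,6], [1,2,3], [1,2,6], [1,3,5], [1,4,5], [2,4,5], [2,4,6], [3,4,6], [3,5,6]

giving chain groups C_0 ≅ Z^7, C_1 ≅ Z^21, C_2 ≅ Z^14.

∂_1: C_1 → C_0 maps an edge to its endpoints' difference, ∂[p,q] = q − p. For instance
  ∂[1,6] = [6] − [1].
The resulting 7×21 matrix has rank 6, and its Smith normal form has invariant factors (1,1,1,1,1,1).

∂_2: C_2 → C_1 acts by ∂[p,q,r] = [q,r] − [p,r] + [p,q]. For instance
  ∂[1,3,5] = [3,5] − [1,5] + [1,3],
  ∂[3,4,6] = [4,6] − [3,6] + [3,4].
The resulting 21×14 matrix has rank 13, and its Smith normal form has invariant factors (1,1,1,1,1,1,1,1,1,1,1,1,1).

Reading off H_k = ker ∂_k / im ∂_{k+1}:

  H_2: rank ker ∂_2 − rank ∂_3 = (14 − 13) − 0 = 1, and there is no ∂_3, so H_2 = Z.

H_2 = Z.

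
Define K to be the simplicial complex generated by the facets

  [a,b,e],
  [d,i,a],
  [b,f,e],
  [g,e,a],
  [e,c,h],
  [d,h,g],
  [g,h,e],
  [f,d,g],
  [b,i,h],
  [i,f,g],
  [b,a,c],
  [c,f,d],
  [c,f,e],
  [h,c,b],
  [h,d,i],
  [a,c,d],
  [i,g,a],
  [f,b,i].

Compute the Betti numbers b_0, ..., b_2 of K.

b_0 = 1, b_1 = 1, b_2 = 0.

Take the total order a < b < c < d < e < f < g < h < i on the vertex set. Then K (dimension 2) consists of the simplices:

  0-simplices (9): a, b, c, d, e, f, g, h, i
  1-simplices (27): ab, ac, ad, ae, ag, ai, bc, be, bf, bh, bi, cd, ce, cf, ch, df, dg, dh, di, ef, eg, eh, fg, fi, gh, gi, hi
  2-simplices (18): abc, abe, acd, adi, aeg, agi, bch, bef, bfi, bhi, cdf, cef, ceh, dfg, dgh, dhi, egh, fgi

giving chain groups C_0 ≅ Z^9, C_1 ≅ Z^27, C_2 ≅ Z^18.

The boundary map ∂_1: C_1 → C_0 sends each edge [p,q] (with p < q) to q − p. For instance
  ∂ce = e − c.
This gives a 9×27 integer matrix of rank 8; reducing to Smith normal form yields diagonal entries (1,1,1,1,1,1,1,1).

Boundary ∂_2: C_2 → C_1 acts by ∂[p,q,r] = [q,r] − [p,r] + [p,q]. For instance
  ∂bfi = fi − bi + bf,
  ∂adi = di − ai + ad.
The 27×18 boundary matrix has rank 18 and Smith normal form diag(1,1,1,1,1,1,1,1,1,1,1,1,1,1,1,1,1,2).

Now H_k = ker ∂_k / im ∂_{k+1}, so:

  H_0: rank C_0 − rank ∂_1 = 9 − 8 = 1, and the invariant factors of ∂_1 are all 1, so H_0 = Z.
  H_1: rank ker ∂_1 − rank ∂_2 = (27 − 8) − 18 = 1, and ∂_2 has invariant factor 2 > 1, so H_1 = Z ⊕ Z/2.
  H_2: rank ker ∂_2 − rank ∂_3 = (18 − 18) − 0 = 0, and there is no ∂_3, so H_2 = 0.

(K is a triangulation of the Klein bottle.)

Hence the Betti numbers are b_0 = 1, b_1 = 1, b_2 = 0.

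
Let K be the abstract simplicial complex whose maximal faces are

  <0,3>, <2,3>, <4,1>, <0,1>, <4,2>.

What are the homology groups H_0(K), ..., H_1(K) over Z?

Order the vertices as 0 < 1 < 2 < 3 < 4. Listing each simplex with vertices in this order, K has dimension 1 with simplices:

  0-simplices (5): [0], [1], [2], [3], [4]
  1-simplices (5): [0,1], [0,3], [1,4], [2,3], [2,4]

giving chain groups C_0 ≅ Z^5, C_1 ≅ Z^5.

Boundary ∂_1: C_1 → C_0 maps an edge to its endpoints' difference, ∂[p,q] = q − p. For instance
  ∂[2,3] = [3] − [2].
As a 5×5 matrix over Z this has rank 4, with invariant factors (1,1,1,1).

Now H_k = ker ∂_k / im ∂_{k+1}, so:

  H_0: rank C_0 − rank ∂_1 = 5 − 4 = 1, and the invariant factors of ∂_1 are all 1, so H_0 = Z.
  H_1: rank ker ∂_1 − rank ∂_2 = (5 − 4) − 0 = 1, and there is no ∂_2, so H_1 = Z.

As a check, the Euler characteristic is 5 − 5 = 0, which agrees with 1 − 1 = 0.
(K is a triangulation of the circle S^1.)

H_0 ≅ Z,  H_1 ≅ Z.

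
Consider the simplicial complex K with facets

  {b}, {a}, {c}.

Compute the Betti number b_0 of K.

b_0 = 3.

Take the total order a < b < c on the vertex set. Then K (dimension 0) consists of the simplices:

  0-simplices (3): a, b, c

Hence C_0 ≅ Z^3.

From H_k ≅ ker(∂_k) / im(∂_{k+1}) we obtain:

  H_0: rank C_0 − rank ∂_1 = 3 − 0 = 3, and there is no ∂_1, so H_0 ≅ Z^3.

Hence the Betti numbers are b_0 = 3.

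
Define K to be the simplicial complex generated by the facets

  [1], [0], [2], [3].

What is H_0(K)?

K has 4 vertices.
rank ∂_0 = 0, rank ∂_1 = 0 ⇒ b_0 = 4 − 0 − 0 = 4. So H_0 ≅ Z^4.

H_0 ≅ Z^4.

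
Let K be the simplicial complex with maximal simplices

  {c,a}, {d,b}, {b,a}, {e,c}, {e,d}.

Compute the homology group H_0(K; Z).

H_0 = Z.

We work with the vertex ordering a < b < c < d < e. The simplices of K, each written with vertices in increasing order, are:

  0-simplices (5): a, b, c, d, e
  1-simplices (5): ab, ac, bd, ce, de

giving chain groups C_0 ≅ Z^5, C_1 ≅ Z^5.

∂_1: C_1 → C_0 sends each edge [p,q] (with p < q) to q − p. For instance
  ∂ab = b − a.
The resulting 5×5 matrix has rank 4, and its Smith normal form has invariant factors (1,1,1,1).

Computing H_k = (kernel of ∂_k) / (image of ∂_{k+1}):

  H_0: rank C_0 − rank ∂_1 = 5 − 4 = 1, and the invariant factors of ∂_1 are all 1, so H_0 = Z.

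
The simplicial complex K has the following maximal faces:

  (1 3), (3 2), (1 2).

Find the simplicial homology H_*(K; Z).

H_0 = Z,  H_1 = Z.

K has 3 vertices, 3 edges.
rank ∂_0 = 0, rank ∂_1 = 2 ⇒ b_0 = 3 − 0 − 2 = 1; all invariant factors of ∂_1 are 1 so no torsion. So H_0 ≅ Z.
rank ∂_1 = 2, rank ∂_2 = 0 ⇒ b_1 = 3 − 2 − 0 = 1. So H_1 ≅ Z.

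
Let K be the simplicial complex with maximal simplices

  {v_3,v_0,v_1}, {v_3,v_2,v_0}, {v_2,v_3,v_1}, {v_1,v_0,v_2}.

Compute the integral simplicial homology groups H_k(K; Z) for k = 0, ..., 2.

H_0 ≅ Z,  H_1 = 0,  H_2 ≅ Z.

We work with the vertex ordering v_0 < v_1 < v_2 < v_3. The simplices of K, each written with vertices in increasing order, are:

  0-simplices (4): [v_0], [v_1], [v_2], [v_3]
  1-simplices (6): [v_0,v_1], [v_0,v_2], [v_0,v_3], [v_1,v_2], [v_1,v_3], [v_2,v_3]
  2-simplices (4): [v_0,v_1,v_2], [v_0,v_1,v_3], [v_0,v_2,v_3], [v_1,v_2,v_3]

so the chain groups are C_0 ≅ Z^4, C_1 ≅ Z^6, C_2 ≅ Z^4.

∂_1: C_1 → C_0 is given by ∂[p,q] = [q] − [p]. For instance
  ∂[v_0,v_2] = [v_2] − [v_0].
This gives a 4×6 integer matrix of rank 3; reducing to Smith normal form yields diagonal entries (1,1,1).

Boundary ∂_2: C_2 → C_1 sends each 2-simplex [p,q,r] to [q,r] − [p,r] + [p,q]. For instance
  ∂[v_1,v_2,v_3] = [v_2,v_3] − [v_1,v_3] + [v_1,v_2],
  ∂[v_0,v_2,v_3] = [v_2,v_3] − [v_0,v_3] + [v_0,v_2].
The 6×4 boundary matrix has rank 3 and Smith normal form diag(1,1,1).

Now H_k = ker ∂_k / im ∂_{k+1}, so:

  H_0: rank C_0 − rank ∂_1 = 4 − 3 = 1, and the invariant factors of ∂_1 are all 1, so H_0 = Z.
  H_1: rank ker ∂_1 − rank ∂_2 = (6 − 3) − 3 = 0, and the invariant factors of ∂_2 are all 1, so H_1 = 0.
  H_2: rank ker ∂_2 − rank ∂_3 = (4 − 3) − 0 = 1, and there is no ∂_3, so H_2 = Z.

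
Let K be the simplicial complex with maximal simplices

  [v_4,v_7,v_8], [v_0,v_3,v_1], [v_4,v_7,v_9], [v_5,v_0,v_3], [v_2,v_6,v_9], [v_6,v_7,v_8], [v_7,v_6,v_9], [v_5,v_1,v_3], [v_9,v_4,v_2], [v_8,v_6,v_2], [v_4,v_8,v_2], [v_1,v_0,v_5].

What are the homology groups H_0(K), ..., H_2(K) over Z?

Take the total order v_0 < v_1 < v_2 < v_3 < v_4 < v_5 < v_6 < v_7 < v_8 < v_9 on the vertex set. Then K (dimension 2) consists of the simplices:

  0-simplices (10): [v_0], [v_1], [v_2], [v_3], [v_4], [v_5], [v_6], [v_7], [v_8], [v_9]
  1-simplices (18): (18 of them)
  2-simplices (12): (12 of them)

giving chain groups C_0 ≅ Z^10, C_1 ≅ Z^18, C_2 ≅ Z^12.

Boundary ∂_1: C_1 → C_0 maps an edge to its endpoints' difference, ∂[p,q] = q − p.
This gives a 10×18 integer matrix of rank 8; reducing to Smith normal form yields diagonal entries (1,1,1,1,1,1,1,1).

The boundary map ∂_2: C_2 → C_1 acts by ∂[p,q,r] = [q,r] − [p,r] + [p,q]. For instance
  ∂[v_4,v_7,v_9] = [v_7,v_9] − [v_4,v_9] + [v_4,v_7],
  ∂[v_2,v_4,v_8] = [v_4,v_8] − [v_2,v_8] + [v_2,v_4].
The resulting 18×12 matrix has rank 10, and its Smith normal form has invariant factors (1,1,1,1,1,1,1,1,1,1).

From H_k ≅ ker(∂_k) / im(∂_{k+1}) we obtain:

  H_0: rank C_0 − rank ∂_1 = 10 − 8 = 2, and the invariant factors of ∂_1 are all 1, so H_0 = Z^2.
  H_1: rank ker ∂_1 − rank ∂_2 = (18 − 8) − 10 = 0, and the invariant factors of ∂_2 are all 1, so H_1 = 0.
  H_2: rank ker ∂_2 − rank ∂_3 = (12 − 10) − 0 = 2, and there is no ∂_3, so H_2 = Z^2.

(K is a triangulation of the disjoint union of the 2-sphere S^2 and the 2-sphere S^2.)

H_0 = Z^2,  H_1 = 0,  H_2 = Z^2.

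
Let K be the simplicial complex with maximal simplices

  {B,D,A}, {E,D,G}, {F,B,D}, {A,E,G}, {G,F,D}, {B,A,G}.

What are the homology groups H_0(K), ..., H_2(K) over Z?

Fix the vertex order A < B < D < E < F < G and write every simplex with vertices in increasing order. Then dim K = 2 and the simplices of K are:

  0-simplices (6): A, B, D, E, F, G
  1-simplices (12): AB, AD, AE, AG, BD, BF, BG, DE, DF, DG, EG, FG
  2-simplices (6): ABD, ABG, AEG, BDF, DEG, DFG

giving chain groups C_0 ≅ Z^6, C_1 ≅ Z^12, C_2 ≅ Z^6.

The boundary map ∂_1: C_1 → C_0 is given by ∂[p,q] = [q] − [p]. For instance
  ∂DG = G − D.
The resulting 6×12 matrix has rank 5, and its Smith normal form has invariant factors (1,1,1,1,1).

Boundary ∂_2: C_2 → C_1 sends each 2-simplex [p,q,r] to [q,r] − [p,r] + [p,q]. For instance
  ∂DEG = EG − DG + DE,
  ∂DFG = FG − DG + DF.
The 12×6 boundary matrix has rank 6 and Smith normal form diag(1,1,1,1,1,1).

Now H_k = ker ∂_k / im ∂_{k+1}, so:

  H_0: rank C_0 − rank ∂_1 = 6 − 5 = 1, and the invariant factors of ∂_1 are all 1, so H_0 ≅ Z.
  H_1: rank ker ∂_1 − rank ∂_2 = (12 − 5) − 6 = 1, and the invariant factors of ∂_2 are all 1, so H_1 ≅ Z.
  H_2: rank ker ∂_2 − rank ∂_3 = (6 − 6) − 0 = 0, and there is no ∂_3, so H_2 ≅ 0.

(K is a triangulation of the cylinder S^1 x I.)

H_0 = Z,  H_1 = Z,  H_2 = 0.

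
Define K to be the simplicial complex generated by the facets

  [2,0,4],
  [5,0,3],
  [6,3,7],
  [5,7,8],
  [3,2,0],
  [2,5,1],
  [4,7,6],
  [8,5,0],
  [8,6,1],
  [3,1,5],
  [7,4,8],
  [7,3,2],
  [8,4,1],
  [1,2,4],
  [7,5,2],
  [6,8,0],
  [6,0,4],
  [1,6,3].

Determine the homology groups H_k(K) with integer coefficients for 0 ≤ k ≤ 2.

K has 9 vertices, 27 edges, 18 triangles.
rank ∂_0 = 0, rank ∂_1 = 8 ⇒ b_0 = 9 − 0 − 8 = 1; all invariant factors of ∂_1 are 1 so no torsion. So H_0 ≅ Z.
rank ∂_1 = 8, rank ∂_2 = 18 ⇒ b_1 = 27 − 8 − 18 = 1; ∂_2 has invariant factor(s) [2] giving torsion. So H_1 ≅ Z ⊕ Z/2.
rank ∂_2 = 18, rank ∂_3 = 0 ⇒ b_2 = 18 − 18 − 0 = 0. So H_2 ≅ 0.

H_0 ≅ Z,  H_1 ≅ Z ⊕ Z/2,  H_2 = 0.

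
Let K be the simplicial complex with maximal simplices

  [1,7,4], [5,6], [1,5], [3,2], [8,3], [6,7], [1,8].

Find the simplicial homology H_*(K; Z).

We work with the vertex ordering 1 < 2 < 3 < 4 < 5 < 6 < 7 < 8. The simplices of K, each written with vertices in increasing order, are:

  0-simplices (8): [1], [2], [3], [4], [5], [6], [7], [8]
  1-simplices (9): [1,4], [1,5], [1,7], [1,8], [2,3], [3,8], [4,7], [5,6], [6,7]
  2-simplices (1): [1,4,7]

so the chain groups are C_0 ≅ Z^8, C_1 ≅ Z^9, C_2 ≅ Z^1.

The boundary map ∂_1: C_1 → C_0 is given by ∂[p,q] = [q] − [p]. For instance
  ∂[4,7] = [7] − [4].
As a 8×9 matrix over Z this has rank 7, with invariant factors (1,1,1,1,1,1,1).

The boundary map ∂_2: C_2 → C_1 maps a triangle to the signed sum of its edges. For instance
  ∂[1,4,7] = [4,7] − [1,7] + [1,4].
As a 9×1 matrix over Z this has rank 1, with invariant factors (1).

Reading off H_k = ker ∂_k / im ∂_{k+1}:

  H_0: rank C_0 − rank ∂_1 = 8 − 7 = 1, and the invariant factors of ∂_1 are all 1, so H_0 ≅ Z.
  H_1: rank ker ∂_1 − rank ∂_2 = (9 − 7) − 1 = 1, and the invariant factors of ∂_2 are all 1, so H_1 ≅ Z.
  H_2: rank ker ∂_2 − rank ∂_3 = (1 − 1) − 0 = 0, and there is no ∂_3, so H_2 ≅ 0.

As a check, the Euler characteristic is 8 − 9 + 1 = 0, which agrees with 1 − 1 + 0 = 0.

H_0 ≅ Z,  H_1 ≅ Z,  H_2 = 0.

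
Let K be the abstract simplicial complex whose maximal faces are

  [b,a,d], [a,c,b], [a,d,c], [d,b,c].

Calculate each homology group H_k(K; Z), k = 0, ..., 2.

H_0 = Z,  H_1 = 0,  H_2 = Z.

Take the total order a < b < c < d on the vertex set. Then K (dimension 2) consists of the simplices:

  0-simplices (4): a, b, c, d
  1-simplices (6): ab, ac, ad, bc, bd, cd
  2-simplices (4): abc, abd, acd, bcd

Hence C_0 ≅ Z^4, C_1 ≅ Z^6, C_2 ≅ Z^4.

Boundary ∂_1: C_1 → C_0 is given by ∂[p,q] = [q] − [p].
This gives a 4×6 integer matrix of rank 3; reducing to Smith normal form yields diagonal entries (1,1,1).

∂_2: C_2 → C_1 maps a triangle to the signed sum of its edges. For instance
  ∂abd = bd − ad + ab,
  ∂bcd = cd − bd + bc.
The resulting 6×4 matrix has rank 3, and its Smith normal form has invariant factors (1,1,1).

Computing H_k = (kernel of ∂_k) / (image of ∂_{k+1}):

  H_0: rank C_0 − rank ∂_1 = 4 − 3 = 1, and the invariant factors of ∂_1 are all 1, so H_0 = Z.
  H_1: rank ker ∂_1 − rank ∂_2 = (6 − 3) − 3 = 0, and the invariant factors of ∂_2 are all 1, so H_1 = 0.
  H_2: rank ker ∂_2 − rank ∂_3 = (4 − 3) − 0 = 1, and there is no ∂_3, so H_2 = Z.

As a check, the Euler characteristic is 4 − 6 + 4 = 2, which agrees with 1 − 0 + 1 = 2.
(K is a triangulation of the 2-sphere S^2.)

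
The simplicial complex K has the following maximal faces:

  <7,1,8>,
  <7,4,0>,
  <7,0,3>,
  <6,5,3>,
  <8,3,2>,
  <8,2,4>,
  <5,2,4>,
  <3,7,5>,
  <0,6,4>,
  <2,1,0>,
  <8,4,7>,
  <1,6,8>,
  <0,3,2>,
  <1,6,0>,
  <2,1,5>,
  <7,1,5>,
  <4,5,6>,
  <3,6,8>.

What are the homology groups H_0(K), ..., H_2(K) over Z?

H_0 = Z,  H_1 = Z^2,  H_2 = Z.

K has 9 vertices, 27 edges, 18 triangles.
rank ∂_0 = 0, rank ∂_1 = 8 ⇒ b_0 = 9 − 0 − 8 = 1; all invariant factors of ∂_1 are 1 so no torsion. So H_0 ≅ Z.
rank ∂_1 = 8, rank ∂_2 = 17 ⇒ b_1 = 27 − 8 − 17 = 2; all invariant factors of ∂_2 are 1 so no torsion. So H_1 ≅ Z^2.
rank ∂_2 = 17, rank ∂_3 = 0 ⇒ b_2 = 18 − 17 − 0 = 1. So H_2 ≅ Z.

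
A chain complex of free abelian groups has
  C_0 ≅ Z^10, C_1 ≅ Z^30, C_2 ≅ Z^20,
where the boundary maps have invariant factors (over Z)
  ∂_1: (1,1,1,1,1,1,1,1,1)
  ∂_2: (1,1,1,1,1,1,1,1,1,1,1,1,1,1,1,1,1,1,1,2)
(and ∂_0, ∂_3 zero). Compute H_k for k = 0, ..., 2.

H_0 = Z,  H_1 = Z × Z/2,  H_2 = 0.

H_0: b_0 = 10 − 0 − 9 = 1; torsion from ∂_1 factors > 1: none. So H_0 = Z.
H_1: b_1 = 30 − 9 − 20 = 1; torsion from ∂_2 factors > 1: [2]. So H_1 = Z × Z/2.
H_2: b_2 = 20 − 20 − 0 = 0; torsion from ∂_3 factors > 1: none. So H_2 = 0.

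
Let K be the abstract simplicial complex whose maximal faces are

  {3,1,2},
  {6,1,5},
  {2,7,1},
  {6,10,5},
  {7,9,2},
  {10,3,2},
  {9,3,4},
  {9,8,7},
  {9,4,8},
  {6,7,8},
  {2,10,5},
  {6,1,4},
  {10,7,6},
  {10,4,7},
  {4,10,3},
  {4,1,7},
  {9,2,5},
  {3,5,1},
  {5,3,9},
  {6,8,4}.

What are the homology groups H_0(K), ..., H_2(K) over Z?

We work with the vertex ordering 1 < 2 < 3 < 4 < 5 < 6 < 7 < 8 < 9 < 10. The simplices of K, each written with vertices in increasing order, are:

  0-simplices (10): [1], [2], [3], [4], [5], [6], [7], [8], [9], [10]
  1-simplices (30): (30 of them)
  2-simplices (20): (20 of them)

giving chain groups C_0 ≅ Z^10, C_1 ≅ Z^30, C_2 ≅ Z^20.

The boundary map ∂_1: C_1 → C_0 sends each edge [p,q] (with p < q) to q − p. For instance
  ∂[5,10] = [10] − [5].
This gives a 10×30 integer matrix of rank 9; reducing to Smith normal form yields diagonal entries (1,1,1,1,1,1,1,1,1).

Boundary ∂_2: C_2 → C_1 acts by ∂[p,q,r] = [q,r] − [p,r] + [p,q]. For instance
  ∂[1,3,5] = [3,5] − [1,5] + [1,3],
  ∂[2,7,9] = [7,9] − [2,9] + [2,7].
The 30×20 boundary matrix has rank 20 and Smith normal form diag(1,1,1,1,1,1,1,1,1,1,1,1,1,1,1,1,1,1,1,2).

From H_k ≅ ker(∂_k) / im(∂_{k+1}) we obtain:

  H_0: rank C_0 − rank ∂_1 = 10 − 9 = 1, and the invariant factors of ∂_1 are all 1, so H_0 ≅ Z.
  H_1: rank ker ∂_1 − rank ∂_2 = (30 − 9) − 20 = 1, and ∂_2 has invariant factor 2 > 1, so H_1 ≅ Z ⊕ Z/2Z.
  H_2: rank ker ∂_2 − rank ∂_3 = (20 − 20) − 0 = 0, and there is no ∂_3, so H_2 ≅ 0.

As a check, the Euler characteristic is 10 − 30 + 20 = 0, which agrees with 1 − 1 + 0 = 0.

H_0 ≅ Z,  H_1 ≅ Z ⊕ Z/2Z,  H_2 = 0.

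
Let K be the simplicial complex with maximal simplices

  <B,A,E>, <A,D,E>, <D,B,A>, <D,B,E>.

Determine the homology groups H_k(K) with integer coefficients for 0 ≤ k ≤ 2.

H_0 ≅ Z,  H_1 = 0,  H_2 ≅ Z.

Order the vertices as A < B < D < E. Listing each simplex with vertices in this order, K has dimension 2 with simplices:

  0-simplices (4): A, B, D, E
  1-simplices (6): AB, AD, AE, BD, BE, DE
  2-simplices (4): ABD, ABE, ADE, BDE

so the chain groups are C_0 ≅ Z^4, C_1 ≅ Z^6, C_2 ≅ Z^4.

The boundary map ∂_1: C_1 → C_0 sends each edge [p,q] (with p < q) to q − p. For instance
  ∂BE = E − B.
This gives a 4×6 integer matrix of rank 3; reducing to Smith normal form yields diagonal entries (1,1,1).

∂_2: C_2 → C_1 acts by ∂[p,q,r] = [q,r] − [p,r] + [p,q]. For instance
  ∂BDE = DE − BE + BD,
  ∂ADE = DE − AE + AD.
The 6×4 boundary matrix has rank 3 and Smith normal form diag(1,1,1).

Computing H_k = (kernel of ∂_k) / (image of ∂_{k+1}):

  H_0: rank C_0 − rank ∂_1 = 4 − 3 = 1, and the invariant factors of ∂_1 are all 1, so H_0 ≅ Z.
  H_1: rank ker ∂_1 − rank ∂_2 = (6 − 3) − 3 = 0, and the invariant factors of ∂_2 are all 1, so H_1 ≅ 0.
  H_2: rank ker ∂_2 − rank ∂_3 = (4 − 3) − 0 = 1, and there is no ∂_3, so H_2 ≅ Z.

As a check, the Euler characteristic is 4 − 6 + 4 = 2, which agrees with 1 − 0 + 1 = 2.
(K is a triangulation of the 2-sphere S^2.)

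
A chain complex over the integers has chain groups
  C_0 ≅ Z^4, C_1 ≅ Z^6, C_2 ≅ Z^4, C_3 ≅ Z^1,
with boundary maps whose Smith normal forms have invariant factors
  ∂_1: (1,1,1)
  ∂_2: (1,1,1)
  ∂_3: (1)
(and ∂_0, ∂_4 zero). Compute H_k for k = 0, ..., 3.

H_0: b_0 = 4 − 0 − 3 = 1; torsion from ∂_1 factors > 1: none. So H_0 = Z.
H_1: b_1 = 6 − 3 − 3 = 0; torsion from ∂_2 factors > 1: none. So H_1 = 0.
H_2: b_2 = 4 − 3 − 1 = 0; torsion from ∂_3 factors > 1: none. So H_2 = 0.
H_3: b_3 = 1 − 1 − 0 = 0; torsion from ∂_4 factors > 1: none. So H_3 = 0.

H_0 = Z,  H_1 = 0,  H_2 = 0,  H_3 = 0.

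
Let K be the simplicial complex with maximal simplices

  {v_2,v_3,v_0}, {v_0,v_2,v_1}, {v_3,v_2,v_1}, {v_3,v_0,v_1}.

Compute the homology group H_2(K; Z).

We work with the vertex ordering v_0 < v_1 < v_2 < v_3. The simplices of K, each written with vertices in increasing order, are:

  0-simplices (4): [v_0], [v_1], [v_2], [v_3]
  1-simplices (6): [v_0,v_1], [v_0,v_2], [v_0,v_3], [v_1,v_2], [v_1,v_3], [v_2,v_3]
  2-simplices (4): [v_0,v_1,v_2], [v_0,v_1,v_3], [v_0,v_2,v_3], [v_1,v_2,v_3]

so the chain groups are C_0 ≅ Z^4, C_1 ≅ Z^6, C_2 ≅ Z^4.

Boundary ∂_1: C_1 → C_0 maps an edge to its endpoints' difference, ∂[p,q] = q − p. For instance
  ∂[v_2,v_3] = [v_3] − [v_2].
As a 4×6 matrix over Z this has rank 3, with invariant factors (1,1,1).

∂_2: C_2 → C_1 sends each 2-simplex [p,q,r] to [q,r] − [p,r] + [p,q]. For instance
  ∂[v_1,v_2,v_3] = [v_2,v_3] − [v_1,v_3] + [v_1,v_2],
  ∂[v_0,v_1,v_2] = [v_1,v_2] − [v_0,v_2] + [v_0,v_1].
The resulting 6×4 matrix has rank 3, and its Smith normal form has invariant factors (1,1,1).

Reading off H_k = ker ∂_k / im ∂_{k+1}:

  H_2: rank ker ∂_2 − rank ∂_3 = (4 − 3) − 0 = 1, and there is no ∂_3, so H_2 = Z.

H_2 ≅ Z.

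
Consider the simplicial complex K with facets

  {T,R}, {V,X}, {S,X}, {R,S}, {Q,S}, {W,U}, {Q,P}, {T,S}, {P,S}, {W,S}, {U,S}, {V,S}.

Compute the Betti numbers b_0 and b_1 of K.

b_0 = 1, b_1 = 4.

Take the total order P < Q < R < S < T < U < V < W < X on the vertex set. Then K (dimension 1) consists of the simplices:

  0-simplices (9): P, Q, R, S, T, U, V, W, X
  1-simplices (12): PQ, PS, QS, RS, RT, ST, SU, SV, SW, SX, UW, VX

giving chain groups C_0 ≅ Z^9, C_1 ≅ Z^12.

The boundary map ∂_1: C_1 → C_0 is given by ∂[p,q] = [q] − [p].
The resulting 9×12 matrix has rank 8, and its Smith normal form has invariant factors (1,1,1,1,1,1,1,1).

From H_k ≅ ker(∂_k) / im(∂_{k+1}) we obtain:

  H_0: rank C_0 − rank ∂_1 = 9 − 8 = 1, and the invariant factors of ∂_1 are all 1, so H_0 = Z.
  H_1: rank ker ∂_1 − rank ∂_2 = (12 − 8) − 0 = 4, and there is no ∂_2, so H_1 = Z^4.

As a check, the Euler characteristic is 9 − 12 = -3, which agrees with 1 − 4 = -3.

Hence the Betti numbers are b_0 = 1, b_1 = 4.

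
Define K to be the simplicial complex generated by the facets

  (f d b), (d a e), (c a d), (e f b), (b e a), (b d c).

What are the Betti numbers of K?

We work with the vertex ordering a < b < c < d < e < f. The simplices of K, each written with vertices in increasing order, are:

  0-simplices (6): a, b, c, d, e, f
  1-simplices (12): ab, ac, ad, ae, bc, bd, be, bf, cd, de, df, ef
  2-simplices (6): abe, acd, ade, bcd, bdf, bef

giving chain groups C_0 ≅ Z^6, C_1 ≅ Z^12, C_2 ≅ Z^6.

Boundary ∂_1: C_1 → C_0 is given by ∂[p,q] = [q] − [p]. For instance
  ∂bf = f − b.
The resulting 6×12 matrix has rank 5, and its Smith normal form has invariant factors (1,1,1,1,1).

Boundary ∂_2: C_2 → C_1 maps a triangle to the signed sum of its edges. For instance
  ∂acd = cd − ad + ac,
  ∂ade = de − ae + ad.
This gives a 12×6 integer matrix of rank 6; reducing to Smith normal form yields diagonal entries (1,1,1,1,1,1).

Reading off H_k = ker ∂_k / im ∂_{k+1}:

  H_0: rank C_0 − rank ∂_1 = 6 − 5 = 1, and the invariant factors of ∂_1 are all 1, so H_0 = Z.
  H_1: rank ker ∂_1 − rank ∂_2 = (12 − 5) − 6 = 1, and the invariant factors of ∂_2 are all 1, so H_1 = Z.
  H_2: rank ker ∂_2 − rank ∂_3 = (6 − 6) − 0 = 0, and there is no ∂_3, so H_2 = 0.

(K is a triangulation of the cylinder S^1 x I.)

Hence the Betti numbers are b_0 = 1, b_1 = 1, b_2 = 0.

b_0 = 1, b_1 = 1, b_2 = 0.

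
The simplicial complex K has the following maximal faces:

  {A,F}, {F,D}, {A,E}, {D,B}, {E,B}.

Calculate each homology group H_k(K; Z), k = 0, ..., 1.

K has 5 vertices, 5 edges.
rank ∂_0 = 0, rank ∂_1 = 4 ⇒ b_0 = 5 − 0 − 4 = 1; all invariant factors of ∂_1 are 1 so no torsion. So H_0 = Z.
rank ∂_1 = 4, rank ∂_2 = 0 ⇒ b_1 = 5 − 4 − 0 = 1. So H_1 = Z.

H_0 ≅ Z,  H_1 ≅ Z.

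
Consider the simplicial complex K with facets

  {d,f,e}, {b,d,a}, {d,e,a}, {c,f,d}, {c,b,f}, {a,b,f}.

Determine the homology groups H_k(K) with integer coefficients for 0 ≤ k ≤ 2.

Take the total order a < b < c < d < e < f on the vertex set. Then K (dimension 2) consists of the simplices:

  0-simplices (6): a, b, c, d, e, f
  1-simplices (12): ab, ad, ae, af, bc, bd, bf, cd, cf, de, df, ef
  2-simplices (6): abd, abf, ade, bcf, cdf, def

so the chain groups are C_0 ≅ Z^6, C_1 ≅ Z^12, C_2 ≅ Z^6.

Boundary ∂_1: C_1 → C_0 maps an edge to its endpoints' difference, ∂[p,q] = q − p. For instance
  ∂bd = d − b.
The resulting 6×12 matrix has rank 5, and its Smith normal form has invariant factors (1,1,1,1,1).

The boundary map ∂_2: C_2 → C_1 maps a triangle to the signed sum of its edges. For instance
  ∂abf = bf − af + ab,
  ∂abd = bd − ad + ab.
This gives a 12×6 integer matrix of rank 6; reducing to Smith normal form yields diagonal entries (1,1,1,1,1,1).

Computing H_k = (kernel of ∂_k) / (image of ∂_{k+1}):

  H_0: rank C_0 − rank ∂_1 = 6 − 5 = 1, and the invariant factors of ∂_1 are all 1, so H_0 ≅ Z.
  H_1: rank ker ∂_1 − rank ∂_2 = (12 − 5) − 6 = 1, and the invariant factors of ∂_2 are all 1, so H_1 ≅ Z.
  H_2: rank ker ∂_2 − rank ∂_3 = (6 − 6) − 0 = 0, and there is no ∂_3, so H_2 ≅ 0.

(K is a triangulation of the cylinder S^1 x I.)

H_0 = Z,  H_1 = Z,  H_2 = 0.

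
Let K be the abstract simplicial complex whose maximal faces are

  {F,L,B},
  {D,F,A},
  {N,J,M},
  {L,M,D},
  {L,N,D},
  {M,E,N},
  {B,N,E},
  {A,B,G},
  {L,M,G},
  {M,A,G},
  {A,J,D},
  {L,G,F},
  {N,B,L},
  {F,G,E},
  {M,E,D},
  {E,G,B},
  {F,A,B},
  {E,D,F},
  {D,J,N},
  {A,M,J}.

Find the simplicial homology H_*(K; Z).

Take the total order A < B < D < E < F < G < J < L < M < N on the vertex set. Then K (dimension 2) consists of the simplices:

  0-simplices (10): A, B, D, E, F, G, J, L, M, N
  1-simplices (30): AB, AD, AF, AG, AJ, AM, BE, BF, BG, BL, BN, DE, DF, DJ, DL, DM, DN, EF, EG, EM, EN, FG, FL, GL, GM, JM, JN, LM, LN, MN
  2-simplices (20): ABF, ABG, ADF, ADJ, AGM, AJM, BEG, BEN, BFL, BLN, DEF, DEM, DJN, DLM, DLN, EFG, EMN, FGL, GLM, JMN

giving chain groups C_0 ≅ Z^10, C_1 ≅ Z^30, C_2 ≅ Z^20.

∂_1: C_1 → C_0 sends each edge [p,q] (with p < q) to q − p.
As a 10×30 matrix over Z this has rank 9, with invariant factors (1,1,1,1,1,1,1,1,1).

The boundary map ∂_2: C_2 → C_1 sends each 2-simplex [p,q,r] to [q,r] − [p,r] + [p,q]. For instance
  ∂FGL = GL − FL + FG,
  ∂AGM = GM − AM + AG.
This gives a 30×20 integer matrix of rank 20; reducing to Smith normal form yields diagonal entries (1,1,1,1,1,1,1,1,1,1,1,1,1,1,1,1,1,1,1,2).

From H_k ≅ ker(∂_k) / im(∂_{k+1}) we obtain:

  H_0: rank C_0 − rank ∂_1 = 10 − 9 = 1, and the invariant factors of ∂_1 are all 1, so H_0 = Z.
  H_1: rank ker ∂_1 − rank ∂_2 = (30 − 9) − 20 = 1, and ∂_2 has invariant factor 2 > 1, so H_1 = Z ⊕ Z/2.
  H_2: rank ker ∂_2 − rank ∂_3 = (20 − 20) − 0 = 0, and there is no ∂_3, so H_2 = 0.

As a check, the Euler characteristic is 10 − 30 + 20 = 0, which agrees with 1 − 1 + 0 = 0.

H_0 ≅ Z,  H_1 ≅ Z ⊕ Z/2,  H_2 = 0.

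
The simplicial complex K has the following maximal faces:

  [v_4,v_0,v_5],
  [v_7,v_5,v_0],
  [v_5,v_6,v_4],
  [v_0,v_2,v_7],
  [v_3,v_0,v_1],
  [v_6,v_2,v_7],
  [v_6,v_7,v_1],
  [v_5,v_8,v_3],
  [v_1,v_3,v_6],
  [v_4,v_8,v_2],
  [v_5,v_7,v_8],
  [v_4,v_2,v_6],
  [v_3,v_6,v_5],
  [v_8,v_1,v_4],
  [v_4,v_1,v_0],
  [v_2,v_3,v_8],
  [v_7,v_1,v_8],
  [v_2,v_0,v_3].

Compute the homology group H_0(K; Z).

Order the vertices as v_0 < v_1 < v_2 < v_3 < v_4 < v_5 < v_6 < v_7 < v_8. Listing each simplex with vertices in this order, K has dimension 2 with simplices:

  0-simplices (9): [v_0], [v_1], [v_2], [v_3], [v_4], [v_5], [v_6], [v_7], [v_8]
  1-simplices (27): (27 of them)
  2-simplices (18): (18 of them)

Hence C_0 ≅ Z^9, C_1 ≅ Z^27, C_2 ≅ Z^18.

Boundary ∂_1: C_1 → C_0 maps an edge to its endpoints' difference, ∂[p,q] = q − p. For instance
  ∂[v_2,v_8] = [v_8] − [v_2].
This gives a 9×27 integer matrix of rank 8; reducing to Smith normal form yields diagonal entries (1,1,1,1,1,1,1,1).

The boundary map ∂_2: C_2 → C_1 sends each 2-simplex [p,q,r] to [q,r] − [p,r] + [p,q]. For instance
  ∂[v_0,v_2,v_3] = [v_2,v_3] − [v_0,v_3] + [v_0,v_2],
  ∂[v_0,v_1,v_4] = [v_1,v_4] − [v_0,v_4] + [v_0,v_1].
The 27×18 boundary matrix has rank 17 and Smith normal form diag(1,1,1,1,1,1,1,1,1,1,1,1,1,1,1,1,1).

Reading off H_k = ker ∂_k / im ∂_{k+1}:

  H_0: rank C_0 − rank ∂_1 = 9 − 8 = 1, and the invariant factors of ∂_1 are all 1, so H_0 ≅ Z.

H_0 = Z.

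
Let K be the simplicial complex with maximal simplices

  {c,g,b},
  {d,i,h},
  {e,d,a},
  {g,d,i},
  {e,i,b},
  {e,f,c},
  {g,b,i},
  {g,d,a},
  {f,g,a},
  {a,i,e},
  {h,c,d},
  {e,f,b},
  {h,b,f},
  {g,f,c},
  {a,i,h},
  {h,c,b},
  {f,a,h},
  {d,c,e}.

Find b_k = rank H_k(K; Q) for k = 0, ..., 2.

Order the vertices as a < b < c < d < e < f < g < h < i. Listing each simplex with vertices in this order, K has dimension 2 with simplices:

  0-simplices (9): a, b, c, d, e, f, g, h, i
  1-simplices (27): ad, ae, af, ag, ah, ai, bc, be, bf, bg, bh, bi, cd, ce, cf, cg, ch, de, dg, dh, di, ef, ei, fg, fh, gi, hi
  2-simplices (18): ade, adg, aei, afg, afh, ahi, bcg, bch, bef, bei, bfh, bgi, cde, cdh, cef, cfg, dgi, dhi

giving chain groups C_0 ≅ Z^9, C_1 ≅ Z^27, C_2 ≅ Z^18.

∂_1: C_1 → C_0 is given by ∂[p,q] = [q] − [p]. For instance
  ∂fh = h − f.
As a 9×27 matrix over Z this has rank 8, with invariant factors (1,1,1,1,1,1,1,1).

The boundary map ∂_2: C_2 → C_1 maps a triangle to the signed sum of its edges. For instance
  ∂bcg = cg − bg + bc,
  ∂aei = ei − ai + ae.
The resulting 27×18 matrix has rank 18, and its Smith normal form has invariant factors (1,1,1,1,1,1,1,1,1,1,1,1,1,1,1,1,1,2).

Computing H_k = (kernel of ∂_k) / (image of ∂_{k+1}):

  H_0: rank C_0 − rank ∂_1 = 9 − 8 = 1, and the invariant factors of ∂_1 are all 1, so H_0 ≅ Z.
  H_1: rank ker ∂_1 − rank ∂_2 = (27 − 8) − 18 = 1, and ∂_2 has invariant factor 2 > 1, so H_1 ≅ Z ⊕ Z/2.
  H_2: rank ker ∂_2 − rank ∂_3 = (18 − 18) − 0 = 0, and there is no ∂_3, so H_2 ≅ 0.

Hence the Betti numbers are b_0 = 1, b_1 = 1, b_2 = 0.

b_0 = 1, b_1 = 1, b_2 = 0.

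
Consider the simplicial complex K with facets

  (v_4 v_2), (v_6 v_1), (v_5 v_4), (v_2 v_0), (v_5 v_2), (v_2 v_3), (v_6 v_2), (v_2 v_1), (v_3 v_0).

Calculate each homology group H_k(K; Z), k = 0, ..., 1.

H_0 ≅ Z,  H_1 ≅ Z^3.

K has 7 vertices, 9 edges.
rank ∂_0 = 0, rank ∂_1 = 6 ⇒ b_0 = 7 − 0 − 6 = 1; all invariant factors of ∂_1 are 1 so no torsion. So H_0 ≅ Z.
rank ∂_1 = 6, rank ∂_2 = 0 ⇒ b_1 = 9 − 6 − 0 = 3. So H_1 ≅ Z^3.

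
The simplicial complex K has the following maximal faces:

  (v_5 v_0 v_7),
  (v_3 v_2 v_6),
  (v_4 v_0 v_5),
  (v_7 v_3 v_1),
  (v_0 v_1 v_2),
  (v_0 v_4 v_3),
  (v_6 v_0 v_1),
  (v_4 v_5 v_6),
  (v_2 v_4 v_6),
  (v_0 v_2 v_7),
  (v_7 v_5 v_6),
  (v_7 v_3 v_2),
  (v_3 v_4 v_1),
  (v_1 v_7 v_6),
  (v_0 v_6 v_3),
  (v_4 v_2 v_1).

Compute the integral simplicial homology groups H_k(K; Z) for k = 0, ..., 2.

H_0 ≅ Z,  H_1 ≅ Z^2,  H_2 ≅ Z.

Take the total order v_0 < v_1 < v_2 < v_3 < v_4 < v_5 < v_6 < v_7 on the vertex set. Then K (dimension 2) consists of the simplices:

  0-simplices (8): [v_0], [v_1], [v_2], [v_3], [v_4], [v_5], [v_6], [v_7]
  1-simplices (24): (24 of them)
  2-simplices (16): (16 of them)

giving chain groups C_0 ≅ Z^8, C_1 ≅ Z^24, C_2 ≅ Z^16.

∂_1: C_1 → C_0 sends each edge [p,q] (with p < q) to q − p. For instance
  ∂[v_2,v_6] = [v_6] − [v_2].
As a 8×24 matrix over Z this has rank 7, with invariant factors (1,1,1,1,1,1,1).

∂_2: C_2 → C_1 maps a triangle to the signed sum of its edges. For instance
  ∂[v_1,v_2,v_4] = [v_2,v_4] − [v_1,v_4] + [v_1,v_2],
  ∂[v_4,v_5,v_6] = [v_5,v_6] − [v_4,v_6] + [v_4,v_5].
This gives a 24×16 integer matrix of rank 15; reducing to Smith normal form yields diagonal entries (1,1,1,1,1,1,1,1,1,1,1,1,1,1,1).

Computing H_k = (kernel of ∂_k) / (image of ∂_{k+1}):

  H_0: rank C_0 − rank ∂_1 = 8 − 7 = 1, and the invariant factors of ∂_1 are all 1, so H_0 ≅ Z.
  H_1: rank ker ∂_1 − rank ∂_2 = (24 − 7) − 15 = 2, and the invariant factors of ∂_2 are all 1, so H_1 ≅ Z^2.
  H_2: rank ker ∂_2 − rank ∂_3 = (16 − 15) − 0 = 1, and there is no ∂_3, so H_2 ≅ Z.

(K is a triangulation of the torus T^2.)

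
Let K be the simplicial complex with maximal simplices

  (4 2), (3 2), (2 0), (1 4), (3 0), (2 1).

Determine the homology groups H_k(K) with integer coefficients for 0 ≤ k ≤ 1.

H_0 = Z,  H_1 = Z^2.

We work with the vertex ordering 0 < 1 < 2 < 3 < 4. The simplices of K, each written with vertices in increasing order, are:

  0-simplices (5): [0], [1], [2], [3], [4]
  1-simplices (6): [0,2], [0,3], [1,2], [1,4], [2,3], [2,4]

Hence C_0 ≅ Z^5, C_1 ≅ Z^6.

The boundary map ∂_1: C_1 → C_0 maps an edge to its endpoints' difference, ∂[p,q] = q − p. For instance
  ∂[2,4] = [4] − [2].
The 5×6 boundary matrix has rank 4 and Smith normal form diag(1,1,1,1).

Computing H_k = (kernel of ∂_k) / (image of ∂_{k+1}):

  H_0: rank C_0 − rank ∂_1 = 5 − 4 = 1, and the invariant factors of ∂_1 are all 1, so H_0 ≅ Z.
  H_1: rank ker ∂_1 − rank ∂_2 = (6 − 4) − 0 = 2, and there is no ∂_2, so H_1 ≅ Z^2.

As a check, the Euler characteristic is 5 − 6 = -1, which agrees with 1 − 2 = -1.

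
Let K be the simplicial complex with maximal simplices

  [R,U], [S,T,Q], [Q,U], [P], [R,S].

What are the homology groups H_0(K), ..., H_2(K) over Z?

H_0 ≅ Z^2,  H_1 ≅ Z,  H_2 = 0.

Order the vertices as P < Q < R < S < T < U. Listing each simplex with vertices in this order, K has dimension 2 with simplices:

  0-simplices (6): P, Q, R, S, T, U
  1-simplices (6): QS, QT, QU, RS, RU, ST
  2-simplices (1): QST

Hence C_0 ≅ Z^6, C_1 ≅ Z^6, C_2 ≅ Z^1.

The boundary map ∂_1: C_1 → C_0 is given by ∂[p,q] = [q] − [p]. For instance
  ∂RS = S − R.
The 6×6 boundary matrix has rank 4 and Smith normal form diag(1,1,1,1).

Boundary ∂_2: C_2 → C_1 maps a triangle to the signed sum of its edges. For instance
  ∂QST = ST − QT + QS.
As a 6×1 matrix over Z this has rank 1, with invariant factors (1).

Reading off H_k = ker ∂_k / im ∂_{k+1}:

  H_0: rank C_0 − rank ∂_1 = 6 − 4 = 2, and the invariant factors of ∂_1 are all 1, so H_0 ≅ Z^2.
  H_1: rank ker ∂_1 − rank ∂_2 = (6 − 4) − 1 = 1, and the invariant factors of ∂_2 are all 1, so H_1 ≅ Z.
  H_2: rank ker ∂_2 − rank ∂_3 = (1 − 1) − 0 = 0, and there is no ∂_3, so H_2 ≅ 0.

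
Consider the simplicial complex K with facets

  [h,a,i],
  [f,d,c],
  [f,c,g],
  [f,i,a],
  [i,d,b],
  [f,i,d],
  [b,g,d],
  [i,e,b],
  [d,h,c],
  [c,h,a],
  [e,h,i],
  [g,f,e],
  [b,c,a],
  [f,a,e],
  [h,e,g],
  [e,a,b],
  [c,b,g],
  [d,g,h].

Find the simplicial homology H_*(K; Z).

H_0 = Z,  H_1 = Z × Z/2,  H_2 = 0.

K has 9 vertices, 27 edges, 18 triangles.
rank ∂_0 = 0, rank ∂_1 = 8 ⇒ b_0 = 9 − 0 − 8 = 1; all invariant factors of ∂_1 are 1 so no torsion. So H_0 ≅ Z.
rank ∂_1 = 8, rank ∂_2 = 18 ⇒ b_1 = 27 − 8 − 18 = 1; ∂_2 has invariant factor(s) [2] giving torsion. So H_1 ≅ Z × Z/2.
rank ∂_2 = 18, rank ∂_3 = 0 ⇒ b_2 = 18 − 18 − 0 = 0. So H_2 ≅ 0.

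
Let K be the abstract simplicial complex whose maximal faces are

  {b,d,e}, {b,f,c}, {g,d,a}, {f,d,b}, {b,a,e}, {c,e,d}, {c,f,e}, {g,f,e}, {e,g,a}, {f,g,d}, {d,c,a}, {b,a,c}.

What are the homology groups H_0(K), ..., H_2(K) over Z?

Order the vertices as a < b < c < d < e < f < g. Listing each simplex with vertices in this order, K has dimension 2 with simplices:

  0-simplices (7): a, b, c, d, e, f, g
  1-simplices (18): ab, ac, ad, ae, ag, bc, bd, be, bf, cd, ce, cf, de, df, dg, ef, eg, fg
  2-simplices (12): abc, abe, acd, adg, aeg, bcf, bde, bdf, cde, cef, dfg, efg

Hence C_0 ≅ Z^7, C_1 ≅ Z^18, C_2 ≅ Z^12.

∂_1: C_1 → C_0 maps an edge to its endpoints' difference, ∂[p,q] = q − p.
As a 7×18 matrix over Z this has rank 6, with invariant factors (1,1,1,1,1,1).

∂_2: C_2 → C_1 sends each 2-simplex [p,q,r] to [q,r] − [p,r] + [p,q]. For instance
  ∂acd = cd − ad + ac,
  ∂adg = dg − ag + ad.
The resulting 18×12 matrix has rank 12, and its Smith normal form has invariant factors (1,1,1,1,1,1,1,1,1,1,1,2).

Now H_k = ker ∂_k / im ∂_{k+1}, so:

  H_0: rank C_0 − rank ∂_1 = 7 − 6 = 1, and the invariant factors of ∂_1 are all 1, so H_0 = Z.
  H_1: rank ker ∂_1 − rank ∂_2 = (18 − 6) − 12 = 0, and ∂_2 has invariant factor 2 > 1, so H_1 = Z/2.
  H_2: rank ker ∂_2 − rank ∂_3 = (12 − 12) − 0 = 0, and there is no ∂_3, so H_2 = 0.

(K is a triangulation of the real projective plane RP^2.)

H_0 = Z,  H_1 = Z/2,  H_2 = 0.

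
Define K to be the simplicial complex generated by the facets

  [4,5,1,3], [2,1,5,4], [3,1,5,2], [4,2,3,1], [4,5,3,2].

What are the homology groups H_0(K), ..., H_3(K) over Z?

Fix the vertex order 1 < 2 < 3 < 4 < 5 and write every simplex with vertices in increasing order. Then dim K = 3 and the simplices of K are:

  0-simplices (5): [1], [2], [3], [4], [5]
  1-simplices (10): [1,2], [1,3], [1,4], [1,5], [2,3], [2,4], [2,5], [3,4], [3,5], [4,5]
  2-simplices (10): [1,2,3], [1,2,4], [1,2,5], [1,3,4], [1,3,5], [1,4,5], [2,3,4], [2,3,5], [2,4,5], [3,4,5]
  3-simplices (5): [1,2,3,4], [1,2,3,5], [1,2,4,5], [1,3,4,5], [2,3,4,5]

Hence C_0 ≅ Z^5, C_1 ≅ Z^10, C_2 ≅ Z^10, C_3 ≅ Z^5.

Boundary ∂_1: C_1 → C_0 sends each edge [p,q] (with p < q) to q − p.
The resulting 5×10 matrix has rank 4, and its Smith normal form has invariant factors (1,1,1,1).

∂_2: C_2 → C_1 acts by ∂[p,q,r] = [q,r] − [p,r] + [p,q]. For instance
  ∂[1,3,4] = [3,4] − [1,4] + [1,3],
  ∂[1,2,4] = [2,4] − [1,4] + [1,2].
This gives a 10×10 integer matrix of rank 6; reducing to Smith normal form yields diagonal entries (1,1,1,1,1,1).

∂_3: C_3 → C_2 sends each 3-simplex σ to the alternating sum Σ_i (−1)^i (σ with its i-th vertex removed). For instance
  ∂[2,3,4,5] = [3,4,5] − [2,4,5] + [2,3,5] − [2,3,4],
  ∂[1,2,3,4] = [2,3,4] − [1,3,4] + [1,2,4] − [1,2,3].
As a 10×5 matrix over Z this has rank 4, with invariant factors (1,1,1,1).

From H_k ≅ ker(∂_k) / im(∂_{k+1}) we obtain:

  H_0: rank C_0 − rank ∂_1 = 5 − 4 = 1, and the invariant factors of ∂_1 are all 1, so H_0 ≅ Z.
  H_1: rank ker ∂_1 − rank ∂_2 = (10 − 4) − 6 = 0, and the invariant factors of ∂_2 are all 1, so H_1 ≅ 0.
  H_2: rank ker ∂_2 − rank ∂_3 = (10 − 6) − 4 = 0, and the invariant factors of ∂_3 are all 1, so H_2 ≅ 0.
  H_3: rank ker ∂_3 − rank ∂_4 = (5 − 4) − 0 = 1, and there is no ∂_4, so H_3 ≅ Z.

H_0 = Z,  H_1 = 0,  H_2 = 0,  H_3 = Z.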